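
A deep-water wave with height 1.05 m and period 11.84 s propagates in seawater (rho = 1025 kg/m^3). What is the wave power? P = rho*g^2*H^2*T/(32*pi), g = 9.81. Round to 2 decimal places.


P = rho * g^2 * H^2 * T / (32 * pi)
P = 1025 * 9.81^2 * 1.05^2 * 11.84 / (32 * pi)
P = 1025 * 96.2361 * 1.1025 * 11.84 / 100.53096
P = 12808.32 W/m

12808.32


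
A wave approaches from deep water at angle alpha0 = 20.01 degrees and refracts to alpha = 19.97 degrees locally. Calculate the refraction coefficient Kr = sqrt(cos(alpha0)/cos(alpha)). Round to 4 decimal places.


Kr = sqrt(cos(alpha0) / cos(alpha))
cos(20.01) = 0.939633
cos(19.97) = 0.939872
Kr = sqrt(0.939633 / 0.939872)
Kr = sqrt(0.999746)
Kr = 0.9999

0.9999


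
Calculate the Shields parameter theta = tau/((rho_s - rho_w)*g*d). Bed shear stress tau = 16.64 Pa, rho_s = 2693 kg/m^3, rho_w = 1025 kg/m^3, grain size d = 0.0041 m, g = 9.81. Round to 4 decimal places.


theta = tau / ((rho_s - rho_w) * g * d)
rho_s - rho_w = 2693 - 1025 = 1668
Denominator = 1668 * 9.81 * 0.0041 = 67.088628
theta = 16.64 / 67.088628
theta = 0.2480

0.2480


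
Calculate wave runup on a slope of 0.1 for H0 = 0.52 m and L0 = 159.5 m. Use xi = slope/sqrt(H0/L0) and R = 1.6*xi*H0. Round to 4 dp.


xi = slope / sqrt(H0/L0)
H0/L0 = 0.52/159.5 = 0.003260
sqrt(0.003260) = 0.057098
xi = 0.1 / 0.057098 = 1.751373
R = 1.6 * xi * H0 = 1.6 * 1.751373 * 0.52
R = 1.4571 m

1.4571


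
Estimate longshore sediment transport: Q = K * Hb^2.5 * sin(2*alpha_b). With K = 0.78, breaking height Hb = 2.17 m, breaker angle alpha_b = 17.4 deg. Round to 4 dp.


Q = K * Hb^2.5 * sin(2 * alpha_b)
Hb^2.5 = 2.17^2.5 = 6.936643
sin(2 * 17.4) = sin(34.8) = 0.570714
Q = 0.78 * 6.936643 * 0.570714
Q = 3.0879 m^3/s

3.0879


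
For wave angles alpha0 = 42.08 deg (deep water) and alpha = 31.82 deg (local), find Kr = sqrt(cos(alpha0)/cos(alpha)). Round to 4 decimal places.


Kr = sqrt(cos(alpha0) / cos(alpha))
cos(42.08) = 0.742210
cos(31.82) = 0.849709
Kr = sqrt(0.742210 / 0.849709)
Kr = sqrt(0.873487)
Kr = 0.9346

0.9346


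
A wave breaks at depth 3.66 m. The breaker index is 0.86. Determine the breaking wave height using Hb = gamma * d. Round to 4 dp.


Hb = gamma * d
Hb = 0.86 * 3.66
Hb = 3.1476 m

3.1476


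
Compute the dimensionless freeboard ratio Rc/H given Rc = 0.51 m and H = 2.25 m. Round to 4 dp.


Relative freeboard = Rc / H
= 0.51 / 2.25
= 0.2267

0.2267


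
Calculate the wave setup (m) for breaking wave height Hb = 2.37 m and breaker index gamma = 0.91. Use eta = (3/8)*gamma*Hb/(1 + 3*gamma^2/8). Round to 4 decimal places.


eta = (3/8) * gamma * Hb / (1 + 3*gamma^2/8)
Numerator = (3/8) * 0.91 * 2.37 = 0.808763
Denominator = 1 + 3*0.91^2/8 = 1 + 0.310538 = 1.310538
eta = 0.808763 / 1.310538
eta = 0.6171 m

0.6171


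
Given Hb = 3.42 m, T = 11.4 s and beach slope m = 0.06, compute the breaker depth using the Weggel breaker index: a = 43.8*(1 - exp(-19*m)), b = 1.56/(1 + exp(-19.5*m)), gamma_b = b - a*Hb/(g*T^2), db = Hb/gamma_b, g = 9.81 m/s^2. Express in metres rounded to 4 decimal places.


a = 43.8 * (1 - exp(-19 * m))
exp(-19 * 0.06) = exp(-1.1400) = 0.319819
a = 43.8 * (1 - 0.319819) = 29.791927
b = 1.56 / (1 + exp(-19.5 * m))
exp(-19.5 * 0.06) = exp(-1.1700) = 0.310367
b = 1.56 / (1 + 0.310367) = 1.190506
Hb / (g * T^2) = 3.42 / (9.81 * 11.4^2) = 3.42 / 1274.9076 = 0.00268255
gamma_b = b - a * Hb/(g*T^2) = 1.190506 - 29.791927 * 0.00268255 = 1.110588
db = Hb / gamma_b = 3.42 / 1.110588
db = 3.0794 m

3.0794


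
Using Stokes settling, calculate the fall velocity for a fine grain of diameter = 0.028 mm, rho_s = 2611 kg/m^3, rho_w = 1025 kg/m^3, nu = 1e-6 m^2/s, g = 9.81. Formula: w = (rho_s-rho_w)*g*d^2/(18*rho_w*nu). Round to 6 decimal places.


w = (rho_s - rho_w) * g * d^2 / (18 * rho_w * nu)
d = 0.028 mm = 0.000028 m
rho_s - rho_w = 2611 - 1025 = 1586
Numerator = 1586 * 9.81 * (0.000028)^2 = 0.000012197989
Denominator = 18 * 1025 * 1e-6 = 0.018450
w = 0.000661 m/s

0.000661


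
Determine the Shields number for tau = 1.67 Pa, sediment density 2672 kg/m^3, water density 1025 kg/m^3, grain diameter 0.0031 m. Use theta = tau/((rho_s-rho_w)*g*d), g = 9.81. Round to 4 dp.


theta = tau / ((rho_s - rho_w) * g * d)
rho_s - rho_w = 2672 - 1025 = 1647
Denominator = 1647 * 9.81 * 0.0031 = 50.086917
theta = 1.67 / 50.086917
theta = 0.0333

0.0333


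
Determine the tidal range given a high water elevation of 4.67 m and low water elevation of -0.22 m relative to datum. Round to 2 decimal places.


Tidal range = High water - Low water
Tidal range = 4.67 - (-0.22)
Tidal range = 4.89 m

4.89


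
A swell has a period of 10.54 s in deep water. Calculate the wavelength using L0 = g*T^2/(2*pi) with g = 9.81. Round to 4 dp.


L0 = g * T^2 / (2 * pi)
L0 = 9.81 * 10.54^2 / (2 * pi)
L0 = 9.81 * 111.0916 / 6.28319
L0 = 1089.8086 / 6.28319
L0 = 173.4484 m

173.4484


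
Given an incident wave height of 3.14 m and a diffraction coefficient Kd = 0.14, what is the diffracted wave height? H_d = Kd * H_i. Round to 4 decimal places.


H_d = Kd * H_i
H_d = 0.14 * 3.14
H_d = 0.4396 m

0.4396


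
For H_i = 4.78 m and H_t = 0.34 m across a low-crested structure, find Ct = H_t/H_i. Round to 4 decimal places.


Ct = H_t / H_i
Ct = 0.34 / 4.78
Ct = 0.0711

0.0711


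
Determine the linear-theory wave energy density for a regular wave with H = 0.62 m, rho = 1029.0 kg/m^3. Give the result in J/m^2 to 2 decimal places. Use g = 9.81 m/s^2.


E = (1/8) * rho * g * H^2
E = (1/8) * 1029.0 * 9.81 * 0.62^2
E = 0.125 * 1029.0 * 9.81 * 0.3844
E = 485.04 J/m^2

485.04


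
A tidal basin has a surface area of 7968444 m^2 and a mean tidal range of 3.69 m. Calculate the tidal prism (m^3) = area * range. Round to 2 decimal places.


Tidal prism = Area * Tidal range
P = 7968444 * 3.69
P = 29403558.36 m^3

29403558.36


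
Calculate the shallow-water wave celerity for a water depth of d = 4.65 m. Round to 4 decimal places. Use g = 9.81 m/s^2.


Using the shallow-water approximation:
C = sqrt(g * d) = sqrt(9.81 * 4.65)
C = sqrt(45.6165)
C = 6.7540 m/s

6.7540


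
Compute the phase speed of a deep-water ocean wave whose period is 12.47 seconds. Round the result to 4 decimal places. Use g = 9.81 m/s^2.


We use the deep-water celerity formula:
C = g * T / (2 * pi)
C = 9.81 * 12.47 / (2 * 3.14159...)
C = 122.330700 / 6.283185
C = 19.4695 m/s

19.4695


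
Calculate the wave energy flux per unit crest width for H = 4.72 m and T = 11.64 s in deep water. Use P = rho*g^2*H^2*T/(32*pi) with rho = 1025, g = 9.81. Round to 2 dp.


P = rho * g^2 * H^2 * T / (32 * pi)
P = 1025 * 9.81^2 * 4.72^2 * 11.64 / (32 * pi)
P = 1025 * 96.2361 * 22.2784 * 11.64 / 100.53096
P = 254447.98 W/m

254447.98


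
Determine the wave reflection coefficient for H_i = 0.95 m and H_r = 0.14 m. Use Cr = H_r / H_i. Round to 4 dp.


Cr = H_r / H_i
Cr = 0.14 / 0.95
Cr = 0.1474

0.1474


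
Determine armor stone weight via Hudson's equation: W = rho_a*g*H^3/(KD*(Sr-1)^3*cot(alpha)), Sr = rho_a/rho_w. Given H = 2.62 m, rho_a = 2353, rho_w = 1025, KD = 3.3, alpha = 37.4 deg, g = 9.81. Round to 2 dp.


Sr = rho_a / rho_w = 2353 / 1025 = 2.295610
(Sr - 1) = 1.295610
(Sr - 1)^3 = 2.174817
cot(37.4) = 1 / tan(37.4) = 1 / 0.764558 = 1.307946
Numerator = 2353 * 9.81 * 2.62^3 = 415140.2175
Denominator = 3.3 * 2.174817 * 1.307946 = 9.386988
W = 415140.2175 / 9.386988
W = 44225.07 N

44225.07


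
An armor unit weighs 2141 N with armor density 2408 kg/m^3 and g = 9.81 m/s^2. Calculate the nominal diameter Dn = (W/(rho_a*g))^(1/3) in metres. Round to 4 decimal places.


V = W / (rho_a * g)
V = 2141 / (2408 * 9.81)
V = 2141 / 23622.48
V = 0.090634 m^3
Dn = V^(1/3) = 0.090634^(1/3)
Dn = 0.4492 m

0.4492


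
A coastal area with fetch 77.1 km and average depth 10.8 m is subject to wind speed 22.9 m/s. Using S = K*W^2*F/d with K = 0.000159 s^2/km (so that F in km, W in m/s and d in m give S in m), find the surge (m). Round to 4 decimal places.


S = K * W^2 * F / d
W^2 = 22.9^2 = 524.41
S = 0.000159 * 524.41 * 77.1 / 10.8
Numerator = 0.000159 * 524.41 * 77.1 = 6.428690
S = 6.428690 / 10.8 = 0.5952 m

0.5952


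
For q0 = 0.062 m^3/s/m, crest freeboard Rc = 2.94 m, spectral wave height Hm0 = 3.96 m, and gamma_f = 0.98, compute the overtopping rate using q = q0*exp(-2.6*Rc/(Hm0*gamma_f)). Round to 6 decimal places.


q = q0 * exp(-2.6 * Rc / (Hm0 * gamma_f))
Exponent = -2.6 * 2.94 / (3.96 * 0.98)
= -2.6 * 2.94 / 3.8808
= -1.969697
exp(-1.969697) = 0.139499
q = 0.062 * 0.139499
q = 0.008649 m^3/s/m

0.008649


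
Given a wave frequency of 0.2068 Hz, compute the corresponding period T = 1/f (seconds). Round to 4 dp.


T = 1 / f
T = 1 / 0.2068
T = 4.8356 s

4.8356


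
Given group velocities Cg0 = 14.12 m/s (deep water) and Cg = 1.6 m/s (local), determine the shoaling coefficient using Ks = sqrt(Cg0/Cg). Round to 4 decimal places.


Ks = sqrt(Cg0 / Cg)
Ks = sqrt(14.12 / 1.6)
Ks = sqrt(8.8250)
Ks = 2.9707

2.9707


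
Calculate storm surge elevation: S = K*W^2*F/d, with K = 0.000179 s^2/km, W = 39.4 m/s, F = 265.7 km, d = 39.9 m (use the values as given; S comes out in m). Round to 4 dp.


S = K * W^2 * F / d
W^2 = 39.4^2 = 1552.36
S = 0.000179 * 1552.36 * 265.7 / 39.9
Numerator = 0.000179 * 1552.36 * 265.7 = 73.830707
S = 73.830707 / 39.9 = 1.8504 m

1.8504


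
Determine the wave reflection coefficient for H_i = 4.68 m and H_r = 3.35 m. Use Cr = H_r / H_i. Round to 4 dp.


Cr = H_r / H_i
Cr = 3.35 / 4.68
Cr = 0.7158

0.7158


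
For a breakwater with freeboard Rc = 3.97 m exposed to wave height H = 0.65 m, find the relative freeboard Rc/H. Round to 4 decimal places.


Relative freeboard = Rc / H
= 3.97 / 0.65
= 6.1077

6.1077


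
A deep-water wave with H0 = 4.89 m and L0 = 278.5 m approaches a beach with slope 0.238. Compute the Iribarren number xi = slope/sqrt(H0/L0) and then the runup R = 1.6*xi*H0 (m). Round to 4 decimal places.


xi = slope / sqrt(H0/L0)
H0/L0 = 4.89/278.5 = 0.017558
sqrt(0.017558) = 0.132508
xi = 0.238 / 0.132508 = 1.796119
R = 1.6 * xi * H0 = 1.6 * 1.796119 * 4.89
R = 14.0528 m

14.0528


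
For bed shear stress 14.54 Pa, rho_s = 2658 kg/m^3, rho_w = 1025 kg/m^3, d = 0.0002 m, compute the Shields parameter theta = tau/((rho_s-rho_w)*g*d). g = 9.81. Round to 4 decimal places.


theta = tau / ((rho_s - rho_w) * g * d)
rho_s - rho_w = 2658 - 1025 = 1633
Denominator = 1633 * 9.81 * 0.0002 = 3.203946
theta = 14.54 / 3.203946
theta = 4.5382

4.5382


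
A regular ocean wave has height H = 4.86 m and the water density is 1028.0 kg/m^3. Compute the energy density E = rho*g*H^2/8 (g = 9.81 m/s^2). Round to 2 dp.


E = (1/8) * rho * g * H^2
E = (1/8) * 1028.0 * 9.81 * 4.86^2
E = 0.125 * 1028.0 * 9.81 * 23.6196
E = 29774.51 J/m^2

29774.51


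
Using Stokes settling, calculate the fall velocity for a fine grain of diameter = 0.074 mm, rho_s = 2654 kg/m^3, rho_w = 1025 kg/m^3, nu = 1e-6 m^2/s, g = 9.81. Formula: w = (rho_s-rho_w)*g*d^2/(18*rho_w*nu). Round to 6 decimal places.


w = (rho_s - rho_w) * g * d^2 / (18 * rho_w * nu)
d = 0.074 mm = 0.000074 m
rho_s - rho_w = 2654 - 1025 = 1629
Numerator = 1629 * 9.81 * (0.000074)^2 = 0.000087509163
Denominator = 18 * 1025 * 1e-6 = 0.018450
w = 0.004743 m/s

0.004743


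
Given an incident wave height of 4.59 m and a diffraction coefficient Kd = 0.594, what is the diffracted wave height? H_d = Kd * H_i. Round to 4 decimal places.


H_d = Kd * H_i
H_d = 0.594 * 4.59
H_d = 2.7265 m

2.7265


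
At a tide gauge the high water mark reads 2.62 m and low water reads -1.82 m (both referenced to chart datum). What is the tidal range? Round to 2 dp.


Tidal range = High water - Low water
Tidal range = 2.62 - (-1.82)
Tidal range = 4.44 m

4.44


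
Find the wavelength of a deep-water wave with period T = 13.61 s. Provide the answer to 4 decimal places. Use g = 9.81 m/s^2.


L0 = g * T^2 / (2 * pi)
L0 = 9.81 * 13.61^2 / (2 * pi)
L0 = 9.81 * 185.2321 / 6.28319
L0 = 1817.1269 / 6.28319
L0 = 289.2047 m

289.2047


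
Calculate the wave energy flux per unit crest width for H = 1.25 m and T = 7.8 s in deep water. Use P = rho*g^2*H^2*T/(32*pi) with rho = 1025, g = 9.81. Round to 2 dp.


P = rho * g^2 * H^2 * T / (32 * pi)
P = 1025 * 9.81^2 * 1.25^2 * 7.8 / (32 * pi)
P = 1025 * 96.2361 * 1.5625 * 7.8 / 100.53096
P = 11958.50 W/m

11958.50


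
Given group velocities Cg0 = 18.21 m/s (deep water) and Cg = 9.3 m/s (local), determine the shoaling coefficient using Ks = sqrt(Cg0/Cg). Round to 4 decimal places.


Ks = sqrt(Cg0 / Cg)
Ks = sqrt(18.21 / 9.3)
Ks = sqrt(1.9581)
Ks = 1.3993

1.3993


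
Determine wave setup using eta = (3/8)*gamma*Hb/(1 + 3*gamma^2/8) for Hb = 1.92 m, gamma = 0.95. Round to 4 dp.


eta = (3/8) * gamma * Hb / (1 + 3*gamma^2/8)
Numerator = (3/8) * 0.95 * 1.92 = 0.684000
Denominator = 1 + 3*0.95^2/8 = 1 + 0.338438 = 1.338438
eta = 0.684000 / 1.338438
eta = 0.5110 m

0.5110


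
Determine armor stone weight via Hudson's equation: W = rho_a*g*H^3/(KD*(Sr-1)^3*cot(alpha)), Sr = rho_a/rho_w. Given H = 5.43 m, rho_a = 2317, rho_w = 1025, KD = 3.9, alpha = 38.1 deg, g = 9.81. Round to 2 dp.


Sr = rho_a / rho_w = 2317 / 1025 = 2.260488
(Sr - 1) = 1.260488
(Sr - 1)^3 = 2.002700
cot(38.1) = 1 / tan(38.1) = 1 / 0.784100 = 1.275347
Numerator = 2317 * 9.81 * 5.43^3 = 3639104.5254
Denominator = 3.9 * 2.002700 * 1.275347 = 9.961139
W = 3639104.5254 / 9.961139
W = 365330.15 N

365330.15


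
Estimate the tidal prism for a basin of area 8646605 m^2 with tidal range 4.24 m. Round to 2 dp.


Tidal prism = Area * Tidal range
P = 8646605 * 4.24
P = 36661605.20 m^3

36661605.20


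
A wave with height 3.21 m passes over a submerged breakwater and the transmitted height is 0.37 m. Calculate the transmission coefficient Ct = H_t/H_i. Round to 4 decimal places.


Ct = H_t / H_i
Ct = 0.37 / 3.21
Ct = 0.1153

0.1153


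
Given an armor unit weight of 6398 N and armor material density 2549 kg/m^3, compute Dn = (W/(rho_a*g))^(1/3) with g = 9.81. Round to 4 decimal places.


V = W / (rho_a * g)
V = 6398 / (2549 * 9.81)
V = 6398 / 25005.69
V = 0.255862 m^3
Dn = V^(1/3) = 0.255862^(1/3)
Dn = 0.6348 m

0.6348


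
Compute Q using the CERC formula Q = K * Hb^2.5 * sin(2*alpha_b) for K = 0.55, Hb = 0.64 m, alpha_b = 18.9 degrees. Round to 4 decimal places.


Q = K * Hb^2.5 * sin(2 * alpha_b)
Hb^2.5 = 0.64^2.5 = 0.327680
sin(2 * 18.9) = sin(37.8) = 0.612907
Q = 0.55 * 0.327680 * 0.612907
Q = 0.1105 m^3/s

0.1105


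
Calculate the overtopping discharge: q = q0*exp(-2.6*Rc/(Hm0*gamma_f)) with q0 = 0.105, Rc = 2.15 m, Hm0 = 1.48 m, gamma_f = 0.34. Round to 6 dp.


q = q0 * exp(-2.6 * Rc / (Hm0 * gamma_f))
Exponent = -2.6 * 2.15 / (1.48 * 0.34)
= -2.6 * 2.15 / 0.5032
= -11.108903
exp(-11.108903) = 0.000015
q = 0.105 * 0.000015
q = 0.000002 m^3/s/m

0.000002


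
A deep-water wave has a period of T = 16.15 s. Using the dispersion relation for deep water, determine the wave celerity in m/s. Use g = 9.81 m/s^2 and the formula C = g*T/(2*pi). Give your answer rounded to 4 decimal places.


We use the deep-water celerity formula:
C = g * T / (2 * pi)
C = 9.81 * 16.15 / (2 * 3.14159...)
C = 158.431500 / 6.283185
C = 25.2152 m/s

25.2152


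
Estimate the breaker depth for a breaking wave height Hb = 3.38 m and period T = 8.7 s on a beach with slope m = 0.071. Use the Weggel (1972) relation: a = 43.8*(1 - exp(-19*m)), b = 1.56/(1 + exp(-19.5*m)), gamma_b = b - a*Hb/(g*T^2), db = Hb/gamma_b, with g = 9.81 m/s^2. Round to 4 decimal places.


a = 43.8 * (1 - exp(-19 * m))
exp(-19 * 0.071) = exp(-1.3490) = 0.259500
a = 43.8 * (1 - 0.259500) = 32.433916
b = 1.56 / (1 + exp(-19.5 * m))
exp(-19.5 * 0.071) = exp(-1.3845) = 0.250449
b = 1.56 / (1 + 0.250449) = 1.247552
Hb / (g * T^2) = 3.38 / (9.81 * 8.7^2) = 3.38 / 742.5189 = 0.00455207
gamma_b = b - a * Hb/(g*T^2) = 1.247552 - 32.433916 * 0.00455207 = 1.099910
db = Hb / gamma_b = 3.38 / 1.099910
db = 3.0730 m

3.0730


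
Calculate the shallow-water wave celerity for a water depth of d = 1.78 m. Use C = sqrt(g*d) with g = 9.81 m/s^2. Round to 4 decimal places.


Using the shallow-water approximation:
C = sqrt(g * d) = sqrt(9.81 * 1.78)
C = sqrt(17.4618)
C = 4.1787 m/s

4.1787


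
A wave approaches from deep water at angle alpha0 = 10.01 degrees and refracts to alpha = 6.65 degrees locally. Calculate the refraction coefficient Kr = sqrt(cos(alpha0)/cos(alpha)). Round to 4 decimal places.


Kr = sqrt(cos(alpha0) / cos(alpha))
cos(10.01) = 0.984777
cos(6.65) = 0.993272
Kr = sqrt(0.984777 / 0.993272)
Kr = sqrt(0.991448)
Kr = 0.9957

0.9957


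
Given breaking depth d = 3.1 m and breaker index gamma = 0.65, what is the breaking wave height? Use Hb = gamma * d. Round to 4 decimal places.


Hb = gamma * d
Hb = 0.65 * 3.1
Hb = 2.0150 m

2.0150


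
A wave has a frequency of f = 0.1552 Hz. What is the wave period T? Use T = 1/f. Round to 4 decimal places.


T = 1 / f
T = 1 / 0.1552
T = 6.4433 s

6.4433


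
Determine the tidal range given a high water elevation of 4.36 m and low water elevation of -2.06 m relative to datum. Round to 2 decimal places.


Tidal range = High water - Low water
Tidal range = 4.36 - (-2.06)
Tidal range = 6.42 m

6.42


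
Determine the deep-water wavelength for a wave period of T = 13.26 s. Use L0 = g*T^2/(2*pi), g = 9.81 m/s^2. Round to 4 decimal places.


L0 = g * T^2 / (2 * pi)
L0 = 9.81 * 13.26^2 / (2 * pi)
L0 = 9.81 * 175.8276 / 6.28319
L0 = 1724.8688 / 6.28319
L0 = 274.5214 m

274.5214


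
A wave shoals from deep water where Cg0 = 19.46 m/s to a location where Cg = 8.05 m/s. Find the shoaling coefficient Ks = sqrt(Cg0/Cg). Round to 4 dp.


Ks = sqrt(Cg0 / Cg)
Ks = sqrt(19.46 / 8.05)
Ks = sqrt(2.4174)
Ks = 1.5548

1.5548


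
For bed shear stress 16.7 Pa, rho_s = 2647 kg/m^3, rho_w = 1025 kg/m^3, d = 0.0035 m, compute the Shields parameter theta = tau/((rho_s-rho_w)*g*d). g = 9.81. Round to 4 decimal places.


theta = tau / ((rho_s - rho_w) * g * d)
rho_s - rho_w = 2647 - 1025 = 1622
Denominator = 1622 * 9.81 * 0.0035 = 55.691370
theta = 16.7 / 55.691370
theta = 0.2999

0.2999


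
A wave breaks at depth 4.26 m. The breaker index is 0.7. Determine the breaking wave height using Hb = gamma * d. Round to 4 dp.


Hb = gamma * d
Hb = 0.7 * 4.26
Hb = 2.9820 m

2.9820


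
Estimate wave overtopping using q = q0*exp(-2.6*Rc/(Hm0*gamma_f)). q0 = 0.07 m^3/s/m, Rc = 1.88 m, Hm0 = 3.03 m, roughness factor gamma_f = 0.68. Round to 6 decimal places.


q = q0 * exp(-2.6 * Rc / (Hm0 * gamma_f))
Exponent = -2.6 * 1.88 / (3.03 * 0.68)
= -2.6 * 1.88 / 2.0604
= -2.372355
exp(-2.372355) = 0.093261
q = 0.07 * 0.093261
q = 0.006528 m^3/s/m

0.006528


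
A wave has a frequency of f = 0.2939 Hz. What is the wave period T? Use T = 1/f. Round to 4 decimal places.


T = 1 / f
T = 1 / 0.2939
T = 3.4025 s

3.4025


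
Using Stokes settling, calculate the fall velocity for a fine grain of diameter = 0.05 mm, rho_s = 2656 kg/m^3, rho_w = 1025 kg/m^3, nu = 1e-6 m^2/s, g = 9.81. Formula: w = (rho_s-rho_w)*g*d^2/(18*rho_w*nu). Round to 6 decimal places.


w = (rho_s - rho_w) * g * d^2 / (18 * rho_w * nu)
d = 0.05 mm = 0.000050 m
rho_s - rho_w = 2656 - 1025 = 1631
Numerator = 1631 * 9.81 * (0.000050)^2 = 0.000040000275
Denominator = 18 * 1025 * 1e-6 = 0.018450
w = 0.002168 m/s

0.002168


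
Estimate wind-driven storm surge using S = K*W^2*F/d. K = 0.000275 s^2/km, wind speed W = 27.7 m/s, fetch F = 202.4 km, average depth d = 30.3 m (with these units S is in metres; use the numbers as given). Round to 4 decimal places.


S = K * W^2 * F / d
W^2 = 27.7^2 = 767.29
S = 0.000275 * 767.29 * 202.4 / 30.3
Numerator = 0.000275 * 767.29 * 202.4 = 42.707361
S = 42.707361 / 30.3 = 1.4095 m

1.4095


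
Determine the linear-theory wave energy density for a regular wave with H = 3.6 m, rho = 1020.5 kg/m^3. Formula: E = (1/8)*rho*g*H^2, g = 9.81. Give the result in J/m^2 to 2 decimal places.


E = (1/8) * rho * g * H^2
E = (1/8) * 1020.5 * 9.81 * 3.6^2
E = 0.125 * 1020.5 * 9.81 * 12.9600
E = 16217.99 J/m^2

16217.99


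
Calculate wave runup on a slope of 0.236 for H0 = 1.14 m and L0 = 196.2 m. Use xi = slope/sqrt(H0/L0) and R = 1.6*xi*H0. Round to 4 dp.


xi = slope / sqrt(H0/L0)
H0/L0 = 1.14/196.2 = 0.005810
sqrt(0.005810) = 0.076226
xi = 0.236 / 0.076226 = 3.096058
R = 1.6 * xi * H0 = 1.6 * 3.096058 * 1.14
R = 5.6472 m

5.6472


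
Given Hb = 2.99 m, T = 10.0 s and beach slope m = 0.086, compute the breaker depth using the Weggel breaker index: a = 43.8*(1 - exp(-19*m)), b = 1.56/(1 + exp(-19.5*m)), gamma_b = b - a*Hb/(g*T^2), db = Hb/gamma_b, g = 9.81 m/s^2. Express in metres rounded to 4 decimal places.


a = 43.8 * (1 - exp(-19 * m))
exp(-19 * 0.086) = exp(-1.6340) = 0.195147
a = 43.8 * (1 - 0.195147) = 35.252543
b = 1.56 / (1 + exp(-19.5 * m))
exp(-19.5 * 0.086) = exp(-1.6770) = 0.186934
b = 1.56 / (1 + 0.186934) = 1.314311
Hb / (g * T^2) = 2.99 / (9.81 * 10.0^2) = 2.99 / 981.0000 = 0.00304791
gamma_b = b - a * Hb/(g*T^2) = 1.314311 - 35.252543 * 0.00304791 = 1.206864
db = Hb / gamma_b = 2.99 / 1.206864
db = 2.4775 m

2.4775


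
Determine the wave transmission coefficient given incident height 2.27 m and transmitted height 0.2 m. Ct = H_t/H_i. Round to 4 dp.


Ct = H_t / H_i
Ct = 0.2 / 2.27
Ct = 0.0881

0.0881


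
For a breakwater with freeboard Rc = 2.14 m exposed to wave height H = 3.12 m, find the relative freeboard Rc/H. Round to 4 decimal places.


Relative freeboard = Rc / H
= 2.14 / 3.12
= 0.6859

0.6859


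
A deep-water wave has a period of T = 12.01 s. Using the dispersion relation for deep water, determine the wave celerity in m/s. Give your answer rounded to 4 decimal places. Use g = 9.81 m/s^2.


We use the deep-water celerity formula:
C = g * T / (2 * pi)
C = 9.81 * 12.01 / (2 * 3.14159...)
C = 117.818100 / 6.283185
C = 18.7513 m/s

18.7513


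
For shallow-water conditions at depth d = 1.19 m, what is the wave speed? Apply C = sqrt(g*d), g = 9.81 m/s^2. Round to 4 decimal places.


Using the shallow-water approximation:
C = sqrt(g * d) = sqrt(9.81 * 1.19)
C = sqrt(11.6739)
C = 3.4167 m/s

3.4167


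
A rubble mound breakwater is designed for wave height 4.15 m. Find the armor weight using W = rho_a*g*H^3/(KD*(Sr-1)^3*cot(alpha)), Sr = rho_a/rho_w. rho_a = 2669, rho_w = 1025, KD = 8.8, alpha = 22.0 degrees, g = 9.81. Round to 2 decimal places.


Sr = rho_a / rho_w = 2669 / 1025 = 2.603902
(Sr - 1) = 1.603902
(Sr - 1)^3 = 4.126044
cot(22.0) = 1 / tan(22.0) = 1 / 0.404026 = 2.475087
Numerator = 2669 * 9.81 * 4.15^3 = 1871379.5156
Denominator = 8.8 * 4.126044 * 2.475087 = 89.868390
W = 1871379.5156 / 89.868390
W = 20823.56 N

20823.56


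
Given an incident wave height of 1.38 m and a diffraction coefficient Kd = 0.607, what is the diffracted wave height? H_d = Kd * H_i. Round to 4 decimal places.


H_d = Kd * H_i
H_d = 0.607 * 1.38
H_d = 0.8377 m

0.8377


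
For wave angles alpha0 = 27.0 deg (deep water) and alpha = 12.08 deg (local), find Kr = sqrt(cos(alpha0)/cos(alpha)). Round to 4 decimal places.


Kr = sqrt(cos(alpha0) / cos(alpha))
cos(27.0) = 0.891007
cos(12.08) = 0.977856
Kr = sqrt(0.891007 / 0.977856)
Kr = sqrt(0.911183)
Kr = 0.9546

0.9546


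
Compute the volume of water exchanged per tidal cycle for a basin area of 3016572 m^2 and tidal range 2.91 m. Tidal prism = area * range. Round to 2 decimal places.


Tidal prism = Area * Tidal range
P = 3016572 * 2.91
P = 8778224.52 m^3

8778224.52


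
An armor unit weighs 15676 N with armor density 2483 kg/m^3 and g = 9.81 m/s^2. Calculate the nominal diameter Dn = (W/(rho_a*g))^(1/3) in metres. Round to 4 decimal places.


V = W / (rho_a * g)
V = 15676 / (2483 * 9.81)
V = 15676 / 24358.23
V = 0.643561 m^3
Dn = V^(1/3) = 0.643561^(1/3)
Dn = 0.8634 m

0.8634


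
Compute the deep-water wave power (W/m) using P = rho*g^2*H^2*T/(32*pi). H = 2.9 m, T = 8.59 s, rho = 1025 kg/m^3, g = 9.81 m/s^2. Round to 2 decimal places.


P = rho * g^2 * H^2 * T / (32 * pi)
P = 1025 * 9.81^2 * 2.9^2 * 8.59 / (32 * pi)
P = 1025 * 96.2361 * 8.4100 * 8.59 / 100.53096
P = 70884.49 W/m

70884.49


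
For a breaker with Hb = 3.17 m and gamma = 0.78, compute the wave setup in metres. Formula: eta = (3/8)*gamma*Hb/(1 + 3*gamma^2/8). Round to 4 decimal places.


eta = (3/8) * gamma * Hb / (1 + 3*gamma^2/8)
Numerator = (3/8) * 0.78 * 3.17 = 0.927225
Denominator = 1 + 3*0.78^2/8 = 1 + 0.228150 = 1.228150
eta = 0.927225 / 1.228150
eta = 0.7550 m

0.7550


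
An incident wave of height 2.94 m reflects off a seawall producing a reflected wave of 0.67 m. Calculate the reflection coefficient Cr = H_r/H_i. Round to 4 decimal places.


Cr = H_r / H_i
Cr = 0.67 / 2.94
Cr = 0.2279

0.2279


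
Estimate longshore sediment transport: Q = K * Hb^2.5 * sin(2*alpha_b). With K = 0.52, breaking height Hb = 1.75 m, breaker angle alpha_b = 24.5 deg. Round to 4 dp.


Q = K * Hb^2.5 * sin(2 * alpha_b)
Hb^2.5 = 1.75^2.5 = 4.051307
sin(2 * 24.5) = sin(49.0) = 0.754710
Q = 0.52 * 4.051307 * 0.754710
Q = 1.5899 m^3/s

1.5899


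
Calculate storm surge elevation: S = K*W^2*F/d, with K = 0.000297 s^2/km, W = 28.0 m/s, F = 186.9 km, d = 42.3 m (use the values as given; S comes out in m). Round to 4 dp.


S = K * W^2 * F / d
W^2 = 28.0^2 = 784.00
S = 0.000297 * 784.00 * 186.9 / 42.3
Numerator = 0.000297 * 784.00 * 186.9 = 43.519291
S = 43.519291 / 42.3 = 1.0288 m

1.0288


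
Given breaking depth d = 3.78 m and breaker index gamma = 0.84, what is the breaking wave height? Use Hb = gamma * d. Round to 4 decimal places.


Hb = gamma * d
Hb = 0.84 * 3.78
Hb = 3.1752 m

3.1752


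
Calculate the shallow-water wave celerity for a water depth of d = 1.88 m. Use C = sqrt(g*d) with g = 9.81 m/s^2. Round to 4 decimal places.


Using the shallow-water approximation:
C = sqrt(g * d) = sqrt(9.81 * 1.88)
C = sqrt(18.4428)
C = 4.2945 m/s

4.2945


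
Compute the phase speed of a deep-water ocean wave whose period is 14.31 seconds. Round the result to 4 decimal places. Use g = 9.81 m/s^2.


We use the deep-water celerity formula:
C = g * T / (2 * pi)
C = 9.81 * 14.31 / (2 * 3.14159...)
C = 140.381100 / 6.283185
C = 22.3423 m/s

22.3423


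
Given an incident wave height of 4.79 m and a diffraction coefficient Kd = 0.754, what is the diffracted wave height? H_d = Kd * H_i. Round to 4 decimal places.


H_d = Kd * H_i
H_d = 0.754 * 4.79
H_d = 3.6117 m

3.6117


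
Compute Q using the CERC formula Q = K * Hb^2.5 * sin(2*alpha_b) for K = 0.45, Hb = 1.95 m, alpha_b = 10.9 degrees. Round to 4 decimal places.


Q = K * Hb^2.5 * sin(2 * alpha_b)
Hb^2.5 = 1.95^2.5 = 5.309902
sin(2 * 10.9) = sin(21.8) = 0.371368
Q = 0.45 * 5.309902 * 0.371368
Q = 0.8874 m^3/s

0.8874


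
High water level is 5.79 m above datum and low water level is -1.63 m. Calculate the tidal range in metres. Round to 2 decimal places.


Tidal range = High water - Low water
Tidal range = 5.79 - (-1.63)
Tidal range = 7.42 m

7.42


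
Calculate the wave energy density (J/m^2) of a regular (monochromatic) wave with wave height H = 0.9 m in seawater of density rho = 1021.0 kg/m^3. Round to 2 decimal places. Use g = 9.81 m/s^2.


E = (1/8) * rho * g * H^2
E = (1/8) * 1021.0 * 9.81 * 0.9^2
E = 0.125 * 1021.0 * 9.81 * 0.8100
E = 1014.12 J/m^2

1014.12


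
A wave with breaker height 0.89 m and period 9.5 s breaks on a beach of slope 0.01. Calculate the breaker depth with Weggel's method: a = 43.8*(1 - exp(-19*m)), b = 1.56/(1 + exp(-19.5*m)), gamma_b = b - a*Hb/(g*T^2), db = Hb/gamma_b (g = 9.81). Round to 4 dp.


a = 43.8 * (1 - exp(-19 * m))
exp(-19 * 0.01) = exp(-0.1900) = 0.826959
a = 43.8 * (1 - 0.826959) = 7.579190
b = 1.56 / (1 + exp(-19.5 * m))
exp(-19.5 * 0.01) = exp(-0.1950) = 0.822835
b = 1.56 / (1 + 0.822835) = 0.855810
Hb / (g * T^2) = 0.89 / (9.81 * 9.5^2) = 0.89 / 885.3525 = 0.00100525
gamma_b = b - a * Hb/(g*T^2) = 0.855810 - 7.579190 * 0.00100525 = 0.848191
db = Hb / gamma_b = 0.89 / 0.848191
db = 1.0493 m

1.0493


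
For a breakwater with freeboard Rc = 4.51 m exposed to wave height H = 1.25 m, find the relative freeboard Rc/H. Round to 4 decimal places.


Relative freeboard = Rc / H
= 4.51 / 1.25
= 3.6080

3.6080


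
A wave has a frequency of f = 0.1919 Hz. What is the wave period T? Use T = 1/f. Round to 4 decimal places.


T = 1 / f
T = 1 / 0.1919
T = 5.2110 s

5.2110


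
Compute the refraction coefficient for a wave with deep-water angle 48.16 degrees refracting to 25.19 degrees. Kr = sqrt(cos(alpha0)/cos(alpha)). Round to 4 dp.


Kr = sqrt(cos(alpha0) / cos(alpha))
cos(48.16) = 0.667053
cos(25.19) = 0.904901
Kr = sqrt(0.667053 / 0.904901)
Kr = sqrt(0.737155)
Kr = 0.8586

0.8586


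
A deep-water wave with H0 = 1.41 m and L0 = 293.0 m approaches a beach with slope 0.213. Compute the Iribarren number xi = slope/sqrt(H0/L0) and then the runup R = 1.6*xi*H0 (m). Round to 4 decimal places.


xi = slope / sqrt(H0/L0)
H0/L0 = 1.41/293.0 = 0.004812
sqrt(0.004812) = 0.069371
xi = 0.213 / 0.069371 = 3.070463
R = 1.6 * xi * H0 = 1.6 * 3.070463 * 1.41
R = 6.9270 m

6.9270


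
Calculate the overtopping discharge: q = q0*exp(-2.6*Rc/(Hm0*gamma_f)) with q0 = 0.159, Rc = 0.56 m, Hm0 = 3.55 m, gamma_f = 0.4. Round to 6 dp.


q = q0 * exp(-2.6 * Rc / (Hm0 * gamma_f))
Exponent = -2.6 * 0.56 / (3.55 * 0.4)
= -2.6 * 0.56 / 1.4200
= -1.025352
exp(-1.025352) = 0.358670
q = 0.159 * 0.358670
q = 0.057029 m^3/s/m

0.057029


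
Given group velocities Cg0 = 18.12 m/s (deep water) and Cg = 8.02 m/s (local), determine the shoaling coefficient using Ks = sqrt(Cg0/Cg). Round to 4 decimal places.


Ks = sqrt(Cg0 / Cg)
Ks = sqrt(18.12 / 8.02)
Ks = sqrt(2.2594)
Ks = 1.5031

1.5031


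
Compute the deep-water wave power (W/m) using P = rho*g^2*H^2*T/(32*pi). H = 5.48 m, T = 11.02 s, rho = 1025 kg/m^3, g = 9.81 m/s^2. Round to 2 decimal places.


P = rho * g^2 * H^2 * T / (32 * pi)
P = 1025 * 9.81^2 * 5.48^2 * 11.02 / (32 * pi)
P = 1025 * 96.2361 * 30.0304 * 11.02 / 100.53096
P = 324716.79 W/m

324716.79


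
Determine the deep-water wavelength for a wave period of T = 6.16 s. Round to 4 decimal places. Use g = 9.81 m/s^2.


L0 = g * T^2 / (2 * pi)
L0 = 9.81 * 6.16^2 / (2 * pi)
L0 = 9.81 * 37.9456 / 6.28319
L0 = 372.2463 / 6.28319
L0 = 59.2448 m

59.2448


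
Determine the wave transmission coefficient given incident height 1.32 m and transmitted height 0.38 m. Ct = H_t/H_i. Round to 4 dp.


Ct = H_t / H_i
Ct = 0.38 / 1.32
Ct = 0.2879

0.2879


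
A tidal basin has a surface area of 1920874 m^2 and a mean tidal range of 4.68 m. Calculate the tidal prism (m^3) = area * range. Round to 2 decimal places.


Tidal prism = Area * Tidal range
P = 1920874 * 4.68
P = 8989690.32 m^3

8989690.32


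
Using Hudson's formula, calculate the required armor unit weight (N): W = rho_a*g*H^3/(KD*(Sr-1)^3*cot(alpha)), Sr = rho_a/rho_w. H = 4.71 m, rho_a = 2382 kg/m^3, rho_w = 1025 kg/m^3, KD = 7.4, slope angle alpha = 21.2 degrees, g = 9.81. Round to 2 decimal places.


Sr = rho_a / rho_w = 2382 / 1025 = 2.323902
(Sr - 1) = 1.323902
(Sr - 1)^3 = 2.320427
cot(21.2) = 1 / tan(21.2) = 1 / 0.387874 = 2.578154
Numerator = 2382 * 9.81 * 4.71^3 = 2441594.2073
Denominator = 7.4 * 2.320427 * 2.578154 = 44.269897
W = 2441594.2073 / 44.269897
W = 55152.47 N

55152.47


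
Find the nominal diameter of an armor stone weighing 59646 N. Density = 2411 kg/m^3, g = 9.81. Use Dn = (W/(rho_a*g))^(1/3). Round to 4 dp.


V = W / (rho_a * g)
V = 59646 / (2411 * 9.81)
V = 59646 / 23651.91
V = 2.521826 m^3
Dn = V^(1/3) = 2.521826^(1/3)
Dn = 1.3611 m

1.3611


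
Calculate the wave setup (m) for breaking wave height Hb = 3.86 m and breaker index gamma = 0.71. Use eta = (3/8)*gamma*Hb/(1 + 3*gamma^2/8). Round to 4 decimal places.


eta = (3/8) * gamma * Hb / (1 + 3*gamma^2/8)
Numerator = (3/8) * 0.71 * 3.86 = 1.027725
Denominator = 1 + 3*0.71^2/8 = 1 + 0.189038 = 1.189038
eta = 1.027725 / 1.189038
eta = 0.8643 m

0.8643


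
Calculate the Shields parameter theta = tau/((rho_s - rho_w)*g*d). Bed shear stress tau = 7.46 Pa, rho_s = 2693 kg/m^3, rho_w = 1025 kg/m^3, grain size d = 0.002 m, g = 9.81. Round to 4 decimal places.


theta = tau / ((rho_s - rho_w) * g * d)
rho_s - rho_w = 2693 - 1025 = 1668
Denominator = 1668 * 9.81 * 0.002 = 32.726160
theta = 7.46 / 32.726160
theta = 0.2280

0.2280


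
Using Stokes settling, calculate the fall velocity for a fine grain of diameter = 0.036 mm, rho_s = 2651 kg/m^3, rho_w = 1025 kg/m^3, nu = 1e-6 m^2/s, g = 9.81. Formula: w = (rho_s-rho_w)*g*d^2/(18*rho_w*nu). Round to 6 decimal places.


w = (rho_s - rho_w) * g * d^2 / (18 * rho_w * nu)
d = 0.036 mm = 0.000036 m
rho_s - rho_w = 2651 - 1025 = 1626
Numerator = 1626 * 9.81 * (0.000036)^2 = 0.000020672574
Denominator = 18 * 1025 * 1e-6 = 0.018450
w = 0.001120 m/s

0.001120


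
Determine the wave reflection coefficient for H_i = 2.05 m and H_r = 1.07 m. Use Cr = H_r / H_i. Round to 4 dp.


Cr = H_r / H_i
Cr = 1.07 / 2.05
Cr = 0.5220

0.5220


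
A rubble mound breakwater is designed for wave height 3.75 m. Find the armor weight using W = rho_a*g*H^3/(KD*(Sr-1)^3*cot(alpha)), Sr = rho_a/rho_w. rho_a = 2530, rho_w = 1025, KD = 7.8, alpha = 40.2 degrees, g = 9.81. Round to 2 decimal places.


Sr = rho_a / rho_w = 2530 / 1025 = 2.468293
(Sr - 1) = 1.468293
(Sr - 1)^3 = 3.165468
cot(40.2) = 1 / tan(40.2) = 1 / 0.845066 = 1.183340
Numerator = 2530 * 9.81 * 3.75^3 = 1308830.2734
Denominator = 7.8 * 3.165468 * 1.183340 = 29.217438
W = 1308830.2734 / 29.217438
W = 44796.20 N

44796.20


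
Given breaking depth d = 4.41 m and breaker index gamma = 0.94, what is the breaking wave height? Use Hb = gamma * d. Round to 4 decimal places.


Hb = gamma * d
Hb = 0.94 * 4.41
Hb = 4.1454 m

4.1454


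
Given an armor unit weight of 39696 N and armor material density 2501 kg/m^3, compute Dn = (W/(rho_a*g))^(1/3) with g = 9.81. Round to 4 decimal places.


V = W / (rho_a * g)
V = 39696 / (2501 * 9.81)
V = 39696 / 24534.81
V = 1.617946 m^3
Dn = V^(1/3) = 1.617946^(1/3)
Dn = 1.1740 m

1.1740


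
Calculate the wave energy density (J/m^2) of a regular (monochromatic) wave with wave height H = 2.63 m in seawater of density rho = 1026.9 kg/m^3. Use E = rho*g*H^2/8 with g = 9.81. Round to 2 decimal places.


E = (1/8) * rho * g * H^2
E = (1/8) * 1026.9 * 9.81 * 2.63^2
E = 0.125 * 1026.9 * 9.81 * 6.9169
E = 8710.01 J/m^2

8710.01


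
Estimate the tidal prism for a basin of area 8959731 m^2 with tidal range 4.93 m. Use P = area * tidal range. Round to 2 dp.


Tidal prism = Area * Tidal range
P = 8959731 * 4.93
P = 44171473.83 m^3

44171473.83


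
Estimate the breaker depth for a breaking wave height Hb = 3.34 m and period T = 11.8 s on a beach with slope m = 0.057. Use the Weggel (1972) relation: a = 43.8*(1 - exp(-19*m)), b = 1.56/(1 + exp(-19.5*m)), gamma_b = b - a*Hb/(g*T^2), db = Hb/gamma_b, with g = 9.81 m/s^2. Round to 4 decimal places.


a = 43.8 * (1 - exp(-19 * m))
exp(-19 * 0.057) = exp(-1.0830) = 0.338578
a = 43.8 * (1 - 0.338578) = 28.970272
b = 1.56 / (1 + exp(-19.5 * m))
exp(-19.5 * 0.057) = exp(-1.1115) = 0.329065
b = 1.56 / (1 + 0.329065) = 1.173757
Hb / (g * T^2) = 3.34 / (9.81 * 11.8^2) = 3.34 / 1365.9444 = 0.00244519
gamma_b = b - a * Hb/(g*T^2) = 1.173757 - 28.970272 * 0.00244519 = 1.102920
db = Hb / gamma_b = 3.34 / 1.102920
db = 3.0283 m

3.0283


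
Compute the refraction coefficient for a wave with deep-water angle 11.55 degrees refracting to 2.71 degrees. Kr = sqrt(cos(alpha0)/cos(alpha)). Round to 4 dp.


Kr = sqrt(cos(alpha0) / cos(alpha))
cos(11.55) = 0.979750
cos(2.71) = 0.998882
Kr = sqrt(0.979750 / 0.998882)
Kr = sqrt(0.980847)
Kr = 0.9904

0.9904


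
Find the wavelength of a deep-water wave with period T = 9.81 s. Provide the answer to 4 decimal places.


L0 = g * T^2 / (2 * pi)
L0 = 9.81 * 9.81^2 / (2 * pi)
L0 = 9.81 * 96.2361 / 6.28319
L0 = 944.0761 / 6.28319
L0 = 150.2544 m

150.2544


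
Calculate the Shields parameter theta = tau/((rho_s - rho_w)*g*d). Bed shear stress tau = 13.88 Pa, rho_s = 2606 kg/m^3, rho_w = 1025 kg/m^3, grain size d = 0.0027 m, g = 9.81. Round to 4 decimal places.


theta = tau / ((rho_s - rho_w) * g * d)
rho_s - rho_w = 2606 - 1025 = 1581
Denominator = 1581 * 9.81 * 0.0027 = 41.875947
theta = 13.88 / 41.875947
theta = 0.3315

0.3315


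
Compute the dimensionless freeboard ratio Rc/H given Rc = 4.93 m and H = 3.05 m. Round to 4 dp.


Relative freeboard = Rc / H
= 4.93 / 3.05
= 1.6164

1.6164


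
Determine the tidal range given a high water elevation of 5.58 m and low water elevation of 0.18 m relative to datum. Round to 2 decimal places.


Tidal range = High water - Low water
Tidal range = 5.58 - (0.18)
Tidal range = 5.40 m

5.40


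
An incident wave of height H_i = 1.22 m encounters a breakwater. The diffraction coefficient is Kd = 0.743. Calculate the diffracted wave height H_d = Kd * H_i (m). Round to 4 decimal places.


H_d = Kd * H_i
H_d = 0.743 * 1.22
H_d = 0.9065 m

0.9065


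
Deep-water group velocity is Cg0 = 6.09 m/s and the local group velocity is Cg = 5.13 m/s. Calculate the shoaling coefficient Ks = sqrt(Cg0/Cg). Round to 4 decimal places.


Ks = sqrt(Cg0 / Cg)
Ks = sqrt(6.09 / 5.13)
Ks = sqrt(1.1871)
Ks = 1.0896

1.0896


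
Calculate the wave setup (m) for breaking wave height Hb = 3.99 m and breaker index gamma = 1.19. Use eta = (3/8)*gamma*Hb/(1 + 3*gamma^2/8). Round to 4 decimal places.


eta = (3/8) * gamma * Hb / (1 + 3*gamma^2/8)
Numerator = (3/8) * 1.19 * 3.99 = 1.780538
Denominator = 1 + 3*1.19^2/8 = 1 + 0.531038 = 1.531038
eta = 1.780538 / 1.531038
eta = 1.1630 m

1.1630


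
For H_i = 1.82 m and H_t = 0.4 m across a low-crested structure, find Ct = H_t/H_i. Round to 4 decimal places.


Ct = H_t / H_i
Ct = 0.4 / 1.82
Ct = 0.2198

0.2198


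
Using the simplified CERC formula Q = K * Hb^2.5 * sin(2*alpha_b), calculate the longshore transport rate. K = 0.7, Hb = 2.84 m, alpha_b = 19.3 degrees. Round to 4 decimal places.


Q = K * Hb^2.5 * sin(2 * alpha_b)
Hb^2.5 = 2.84^2.5 = 13.592391
sin(2 * 19.3) = sin(38.6) = 0.623880
Q = 0.7 * 13.592391 * 0.623880
Q = 5.9360 m^3/s

5.9360


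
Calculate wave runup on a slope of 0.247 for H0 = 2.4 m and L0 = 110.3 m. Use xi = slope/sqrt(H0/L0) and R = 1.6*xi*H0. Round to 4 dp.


xi = slope / sqrt(H0/L0)
H0/L0 = 2.4/110.3 = 0.021759
sqrt(0.021759) = 0.147509
xi = 0.247 / 0.147509 = 1.674477
R = 1.6 * xi * H0 = 1.6 * 1.674477 * 2.4
R = 6.4300 m

6.4300


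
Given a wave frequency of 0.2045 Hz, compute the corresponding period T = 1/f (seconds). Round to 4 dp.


T = 1 / f
T = 1 / 0.2045
T = 4.8900 s

4.8900


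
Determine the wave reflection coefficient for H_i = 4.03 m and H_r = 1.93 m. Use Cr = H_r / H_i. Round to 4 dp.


Cr = H_r / H_i
Cr = 1.93 / 4.03
Cr = 0.4789

0.4789


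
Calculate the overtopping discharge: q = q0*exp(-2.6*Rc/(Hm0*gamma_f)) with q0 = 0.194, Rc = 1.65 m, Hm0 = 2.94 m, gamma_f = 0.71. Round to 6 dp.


q = q0 * exp(-2.6 * Rc / (Hm0 * gamma_f))
Exponent = -2.6 * 1.65 / (2.94 * 0.71)
= -2.6 * 1.65 / 2.0874
= -2.055188
exp(-2.055188) = 0.128069
q = 0.194 * 0.128069
q = 0.024845 m^3/s/m

0.024845


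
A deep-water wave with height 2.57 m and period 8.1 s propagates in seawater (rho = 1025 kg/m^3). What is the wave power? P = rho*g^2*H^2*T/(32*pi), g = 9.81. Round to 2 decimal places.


P = rho * g^2 * H^2 * T / (32 * pi)
P = 1025 * 9.81^2 * 2.57^2 * 8.1 / (32 * pi)
P = 1025 * 96.2361 * 6.6049 * 8.1 / 100.53096
P = 52494.44 W/m

52494.44


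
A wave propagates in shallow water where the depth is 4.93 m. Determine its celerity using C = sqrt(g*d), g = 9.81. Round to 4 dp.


Using the shallow-water approximation:
C = sqrt(g * d) = sqrt(9.81 * 4.93)
C = sqrt(48.3633)
C = 6.9544 m/s

6.9544


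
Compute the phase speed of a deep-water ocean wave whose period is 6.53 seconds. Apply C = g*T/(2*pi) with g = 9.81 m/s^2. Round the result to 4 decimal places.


We use the deep-water celerity formula:
C = g * T / (2 * pi)
C = 9.81 * 6.53 / (2 * 3.14159...)
C = 64.059300 / 6.283185
C = 10.1954 m/s

10.1954
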